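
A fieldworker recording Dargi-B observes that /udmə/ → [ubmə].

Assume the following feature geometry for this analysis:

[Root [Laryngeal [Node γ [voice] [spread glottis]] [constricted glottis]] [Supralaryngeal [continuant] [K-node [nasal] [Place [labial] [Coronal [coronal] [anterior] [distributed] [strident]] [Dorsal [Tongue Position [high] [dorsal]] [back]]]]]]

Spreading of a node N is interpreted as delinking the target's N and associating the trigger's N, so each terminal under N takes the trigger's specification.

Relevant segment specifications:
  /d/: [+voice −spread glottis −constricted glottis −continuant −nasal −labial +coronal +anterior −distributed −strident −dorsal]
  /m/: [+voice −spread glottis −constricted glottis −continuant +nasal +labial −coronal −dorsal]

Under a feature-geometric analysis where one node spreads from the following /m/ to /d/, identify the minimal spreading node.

Place

The alternation /d/ → [b] changes [labial], [coronal], [anterior], [distributed], [strident] and nothing else.
These terminals are all dominated by Place, and no proper subconstituent of Place covers them all; Place is their lowest common ancestor.
Delinking /d/'s Place and associating /m/'s Place gives precisely the feature bundle of [b].
[nasal] — on which /m/ differs from /d/ — is unchanged, so neither K-node nor anything higher can have spread; the constituent is no larger than Place.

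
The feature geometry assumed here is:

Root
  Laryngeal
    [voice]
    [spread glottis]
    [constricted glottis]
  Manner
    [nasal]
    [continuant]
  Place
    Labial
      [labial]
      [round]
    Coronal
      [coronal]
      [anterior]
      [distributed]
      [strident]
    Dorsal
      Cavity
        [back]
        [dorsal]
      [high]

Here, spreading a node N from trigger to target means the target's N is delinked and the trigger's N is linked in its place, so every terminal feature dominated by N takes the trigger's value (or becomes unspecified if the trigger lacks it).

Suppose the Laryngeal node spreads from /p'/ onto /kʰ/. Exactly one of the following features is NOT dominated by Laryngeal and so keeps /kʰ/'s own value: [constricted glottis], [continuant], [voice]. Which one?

Under this geometry, Laryngeal contains [voice], [spread glottis], [constricted glottis].
Of the listed options, [constricted glottis], [voice] are among these and would be overwritten by spreading Laryngeal.
[continuant] is not within the Laryngeal subtree (it hangs from Manner), so /kʰ/'s [continuant] value survives.

[continuant]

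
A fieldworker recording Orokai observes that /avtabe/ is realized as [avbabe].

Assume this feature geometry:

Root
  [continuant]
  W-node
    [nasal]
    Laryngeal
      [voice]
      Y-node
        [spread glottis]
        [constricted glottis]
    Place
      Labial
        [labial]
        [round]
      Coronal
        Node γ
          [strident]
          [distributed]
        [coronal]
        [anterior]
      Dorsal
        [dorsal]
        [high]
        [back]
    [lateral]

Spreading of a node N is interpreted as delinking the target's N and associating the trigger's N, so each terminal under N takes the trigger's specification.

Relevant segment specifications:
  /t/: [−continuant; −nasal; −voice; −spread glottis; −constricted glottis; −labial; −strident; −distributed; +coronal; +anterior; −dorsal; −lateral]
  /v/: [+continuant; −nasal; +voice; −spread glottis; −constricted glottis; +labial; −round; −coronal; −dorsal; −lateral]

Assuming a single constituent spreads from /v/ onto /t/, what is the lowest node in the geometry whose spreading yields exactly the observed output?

Feature comparison: [voice], [labial], [round], [coronal], [anterior], [distributed], [strident] differ between /t/ and [b]; the remaining terminals match.
In this geometry the lowest node dominating all of them is W-node: every daughter of W-node dominates only a proper subset, so no lower node suffices.
Spreading W-node from /v/ overwrites each of those terminals with /v/'s values, yielding exactly [b].
Since [continuant] is preserved even though /v/ disagrees there, no node above W-node spread.

W-node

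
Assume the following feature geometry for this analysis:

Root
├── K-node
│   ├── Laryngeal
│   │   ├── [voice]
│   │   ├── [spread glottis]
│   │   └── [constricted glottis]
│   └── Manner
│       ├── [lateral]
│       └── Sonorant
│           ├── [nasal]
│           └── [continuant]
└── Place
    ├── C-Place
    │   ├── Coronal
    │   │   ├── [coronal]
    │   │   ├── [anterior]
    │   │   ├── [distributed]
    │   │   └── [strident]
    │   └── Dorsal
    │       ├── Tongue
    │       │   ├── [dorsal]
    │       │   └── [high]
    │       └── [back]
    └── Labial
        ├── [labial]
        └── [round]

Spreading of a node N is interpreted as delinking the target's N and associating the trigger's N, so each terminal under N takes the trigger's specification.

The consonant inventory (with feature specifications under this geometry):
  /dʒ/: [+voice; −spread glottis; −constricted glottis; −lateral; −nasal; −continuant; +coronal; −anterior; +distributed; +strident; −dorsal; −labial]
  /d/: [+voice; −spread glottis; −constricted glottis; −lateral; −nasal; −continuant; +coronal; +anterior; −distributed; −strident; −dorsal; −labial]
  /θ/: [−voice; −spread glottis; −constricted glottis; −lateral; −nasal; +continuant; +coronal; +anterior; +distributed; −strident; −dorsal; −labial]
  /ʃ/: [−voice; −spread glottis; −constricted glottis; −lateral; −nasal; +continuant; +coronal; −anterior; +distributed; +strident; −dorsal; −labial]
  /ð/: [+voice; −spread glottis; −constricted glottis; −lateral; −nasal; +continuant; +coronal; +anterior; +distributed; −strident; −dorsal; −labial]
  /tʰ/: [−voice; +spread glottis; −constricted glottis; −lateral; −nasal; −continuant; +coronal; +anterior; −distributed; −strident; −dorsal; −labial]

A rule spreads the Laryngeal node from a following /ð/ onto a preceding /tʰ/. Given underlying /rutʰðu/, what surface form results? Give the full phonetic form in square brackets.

[rudðu]

The Laryngeal node dominates the terminals [voice], [spread glottis], [constricted glottis].
Spreading Laryngeal from /ð/ onto /tʰ/ replaces those values with /ð/'s: [+voice], [−spread glottis], [−constricted glottis]. Features outside Laryngeal ([lateral], [nasal], [continuant], …) stay as in /tʰ/.
This feature bundle is that of [d], so /rutʰðu/ surfaces as [rudðu].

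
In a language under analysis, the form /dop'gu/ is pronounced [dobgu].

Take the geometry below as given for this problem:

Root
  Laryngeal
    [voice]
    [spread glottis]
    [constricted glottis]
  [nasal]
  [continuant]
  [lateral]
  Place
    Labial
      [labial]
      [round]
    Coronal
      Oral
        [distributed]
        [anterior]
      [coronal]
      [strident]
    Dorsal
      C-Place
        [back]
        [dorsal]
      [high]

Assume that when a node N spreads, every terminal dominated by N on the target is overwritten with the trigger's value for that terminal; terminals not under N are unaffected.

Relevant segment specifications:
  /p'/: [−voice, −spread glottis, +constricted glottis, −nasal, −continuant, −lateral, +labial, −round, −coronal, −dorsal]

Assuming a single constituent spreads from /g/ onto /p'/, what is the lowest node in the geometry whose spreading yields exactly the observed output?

Laryngeal

The alternation /p'/ → [b] changes [voice], [constricted glottis] and nothing else.
The smallest constituent containing every changed terminal is Laryngeal — each of its daughters lacks at least one of the affected features.
Delinking /p'/'s Laryngeal and associating /g/'s Laryngeal gives precisely the feature bundle of [b].
[dorsal], [labial] — on which /g/ differs from /p'/ — are unchanged, so Root cannot have spread; the constituent is no larger than Laryngeal.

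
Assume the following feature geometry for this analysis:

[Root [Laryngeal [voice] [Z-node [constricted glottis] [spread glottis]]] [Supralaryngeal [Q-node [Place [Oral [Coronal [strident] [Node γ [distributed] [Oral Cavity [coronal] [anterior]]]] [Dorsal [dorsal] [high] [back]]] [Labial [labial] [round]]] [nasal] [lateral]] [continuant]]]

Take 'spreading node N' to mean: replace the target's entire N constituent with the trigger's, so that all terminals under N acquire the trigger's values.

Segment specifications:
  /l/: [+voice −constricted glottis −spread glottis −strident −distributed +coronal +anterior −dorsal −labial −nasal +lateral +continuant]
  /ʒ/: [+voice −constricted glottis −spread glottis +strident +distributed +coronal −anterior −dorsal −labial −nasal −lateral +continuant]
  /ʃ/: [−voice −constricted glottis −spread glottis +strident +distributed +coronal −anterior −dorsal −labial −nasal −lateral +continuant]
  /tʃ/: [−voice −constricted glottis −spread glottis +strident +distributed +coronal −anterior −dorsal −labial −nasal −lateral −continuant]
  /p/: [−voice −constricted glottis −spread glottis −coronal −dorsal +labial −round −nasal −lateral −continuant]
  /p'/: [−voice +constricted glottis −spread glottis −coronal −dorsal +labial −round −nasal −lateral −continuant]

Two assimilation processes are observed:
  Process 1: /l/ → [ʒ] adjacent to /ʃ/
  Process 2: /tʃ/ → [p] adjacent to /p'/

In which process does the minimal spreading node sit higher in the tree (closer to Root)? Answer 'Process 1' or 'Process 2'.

In Process 1, [lateral], [anterior], [distributed], [strident] change, so the minimal spreading node is Q-node at depth 2.
Process 2 alters [labial], [round], [coronal], [anterior], [distributed], [strident]; the lowest common ancestor is Place (depth 3 from Root).
Q-node (depth 2) sits above Place (depth 3), making Process 1 the one with the higher spreading node.

Process 1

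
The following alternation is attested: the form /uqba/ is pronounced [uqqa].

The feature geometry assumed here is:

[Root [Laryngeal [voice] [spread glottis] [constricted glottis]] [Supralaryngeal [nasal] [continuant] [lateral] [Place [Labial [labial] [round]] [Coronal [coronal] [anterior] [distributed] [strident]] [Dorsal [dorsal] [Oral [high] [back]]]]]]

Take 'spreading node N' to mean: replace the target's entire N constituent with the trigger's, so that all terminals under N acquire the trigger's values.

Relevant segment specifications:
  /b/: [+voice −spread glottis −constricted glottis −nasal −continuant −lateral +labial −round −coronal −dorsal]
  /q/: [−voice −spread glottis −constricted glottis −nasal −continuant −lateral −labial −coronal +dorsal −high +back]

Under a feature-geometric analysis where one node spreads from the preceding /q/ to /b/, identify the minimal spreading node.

/b/ and [q] differ in [voice], [labial], [round], [dorsal], [high], [back]; every other specified feature is identical.
In this geometry the lowest node dominating all of them is Root: every daughter of Root dominates only a proper subset, so no lower node suffices.
Delinking /b/'s Root and associating /q/'s Root gives precisely the feature bundle of [q].

Root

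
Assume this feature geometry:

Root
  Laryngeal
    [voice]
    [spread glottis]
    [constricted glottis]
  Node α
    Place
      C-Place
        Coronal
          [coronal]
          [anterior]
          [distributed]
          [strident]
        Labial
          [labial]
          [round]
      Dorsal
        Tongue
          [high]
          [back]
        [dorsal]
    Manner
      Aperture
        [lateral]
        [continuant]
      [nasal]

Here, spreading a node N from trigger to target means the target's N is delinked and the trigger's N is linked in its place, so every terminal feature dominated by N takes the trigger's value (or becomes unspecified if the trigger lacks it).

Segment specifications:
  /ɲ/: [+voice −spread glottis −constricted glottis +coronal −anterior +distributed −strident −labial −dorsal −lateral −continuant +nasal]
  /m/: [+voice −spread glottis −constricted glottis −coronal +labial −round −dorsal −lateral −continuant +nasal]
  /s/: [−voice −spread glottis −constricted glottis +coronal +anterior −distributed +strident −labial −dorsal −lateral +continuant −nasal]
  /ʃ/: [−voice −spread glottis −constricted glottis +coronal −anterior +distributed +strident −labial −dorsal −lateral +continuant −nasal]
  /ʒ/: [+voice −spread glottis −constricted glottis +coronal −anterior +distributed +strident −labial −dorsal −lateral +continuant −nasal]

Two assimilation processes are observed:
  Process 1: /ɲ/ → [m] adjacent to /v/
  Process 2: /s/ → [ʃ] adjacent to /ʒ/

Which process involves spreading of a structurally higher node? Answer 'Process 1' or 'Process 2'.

Process 1

Process 1 alters [labial], [round], [coronal], [anterior], [distributed], [strident]; the lowest common ancestor is C-Place (depth 3 from Root).
Process 2: the features that change are [anterior], [distributed]; the minimal node is Coronal (depth 4).
C-Place is closer to Root than Coronal, so Process 1 spreads the higher node.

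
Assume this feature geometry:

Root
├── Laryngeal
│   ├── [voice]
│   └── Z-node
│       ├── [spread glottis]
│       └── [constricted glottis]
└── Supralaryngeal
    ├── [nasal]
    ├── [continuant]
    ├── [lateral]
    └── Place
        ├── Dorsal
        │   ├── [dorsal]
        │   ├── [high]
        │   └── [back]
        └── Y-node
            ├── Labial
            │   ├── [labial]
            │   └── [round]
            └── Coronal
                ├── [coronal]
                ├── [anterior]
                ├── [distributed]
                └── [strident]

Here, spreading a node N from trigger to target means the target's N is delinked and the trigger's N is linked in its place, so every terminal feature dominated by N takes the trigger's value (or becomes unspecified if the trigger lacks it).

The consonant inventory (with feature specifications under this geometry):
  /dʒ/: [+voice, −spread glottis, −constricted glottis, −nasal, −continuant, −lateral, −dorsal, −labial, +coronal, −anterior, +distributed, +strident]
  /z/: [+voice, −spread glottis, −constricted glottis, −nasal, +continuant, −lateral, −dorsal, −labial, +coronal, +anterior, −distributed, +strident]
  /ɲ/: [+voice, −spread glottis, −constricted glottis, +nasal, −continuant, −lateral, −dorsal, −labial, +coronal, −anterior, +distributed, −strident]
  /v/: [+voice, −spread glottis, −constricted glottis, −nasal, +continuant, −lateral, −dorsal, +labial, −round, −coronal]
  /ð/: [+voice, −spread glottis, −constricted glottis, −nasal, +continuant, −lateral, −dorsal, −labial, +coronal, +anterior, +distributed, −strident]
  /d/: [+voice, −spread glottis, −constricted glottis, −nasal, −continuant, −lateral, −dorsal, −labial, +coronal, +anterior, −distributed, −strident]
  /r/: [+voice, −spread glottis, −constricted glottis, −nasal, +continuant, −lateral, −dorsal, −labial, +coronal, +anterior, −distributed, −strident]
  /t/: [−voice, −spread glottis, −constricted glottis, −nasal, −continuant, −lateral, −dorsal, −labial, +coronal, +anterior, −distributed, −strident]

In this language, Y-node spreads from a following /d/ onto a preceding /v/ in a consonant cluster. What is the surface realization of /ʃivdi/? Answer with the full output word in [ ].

[ʃirdi]

The Y-node node dominates the terminals [labial], [round], [coronal], [anterior], [distributed], [strident].
The target acquires /d/'s values for everything under Y-node — [−labial], [+coronal], [+anterior], [−distributed], [−strident] — while keeping its own [voice], [spread glottis], [constricted glottis], ….
The resulting bundle matches /r/ in the inventory; substituting it for /v/ gives [ʃirdi].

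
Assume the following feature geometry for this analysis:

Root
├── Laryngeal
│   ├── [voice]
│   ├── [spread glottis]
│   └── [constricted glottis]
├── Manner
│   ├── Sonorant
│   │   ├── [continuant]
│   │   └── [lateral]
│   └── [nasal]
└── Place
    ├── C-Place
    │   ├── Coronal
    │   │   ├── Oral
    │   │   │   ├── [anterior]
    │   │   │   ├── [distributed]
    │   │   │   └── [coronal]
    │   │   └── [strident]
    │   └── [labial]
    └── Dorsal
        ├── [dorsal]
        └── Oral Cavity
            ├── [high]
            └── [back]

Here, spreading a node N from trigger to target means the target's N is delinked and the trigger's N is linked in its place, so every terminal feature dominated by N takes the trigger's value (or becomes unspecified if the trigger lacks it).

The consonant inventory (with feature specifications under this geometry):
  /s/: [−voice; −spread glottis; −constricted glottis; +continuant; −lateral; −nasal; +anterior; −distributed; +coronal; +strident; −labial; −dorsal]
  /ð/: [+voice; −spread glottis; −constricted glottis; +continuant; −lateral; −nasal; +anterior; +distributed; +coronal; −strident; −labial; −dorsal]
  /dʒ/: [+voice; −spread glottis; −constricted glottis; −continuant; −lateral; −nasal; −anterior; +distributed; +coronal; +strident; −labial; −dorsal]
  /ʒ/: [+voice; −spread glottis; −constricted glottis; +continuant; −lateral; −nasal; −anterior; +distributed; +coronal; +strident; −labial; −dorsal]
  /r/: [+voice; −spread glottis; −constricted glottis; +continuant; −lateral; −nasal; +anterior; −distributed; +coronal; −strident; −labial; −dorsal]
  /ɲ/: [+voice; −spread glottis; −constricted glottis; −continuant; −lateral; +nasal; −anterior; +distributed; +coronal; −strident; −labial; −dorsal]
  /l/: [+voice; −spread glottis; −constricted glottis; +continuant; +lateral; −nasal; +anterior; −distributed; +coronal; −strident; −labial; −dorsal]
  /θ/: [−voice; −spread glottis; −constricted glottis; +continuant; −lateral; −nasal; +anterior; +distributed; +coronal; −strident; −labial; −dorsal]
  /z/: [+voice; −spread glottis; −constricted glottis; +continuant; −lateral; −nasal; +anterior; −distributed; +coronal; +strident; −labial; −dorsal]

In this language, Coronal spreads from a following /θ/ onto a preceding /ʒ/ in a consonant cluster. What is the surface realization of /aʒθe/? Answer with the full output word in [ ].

[aðθe]

Terminals under Coronal in this geometry: [anterior], [distributed], [coronal], [strident].
Spreading Coronal from /θ/ onto /ʒ/ replaces those values with /θ/'s: [+anterior], [+distributed], [+coronal], [−strident]. Features outside Coronal ([voice], [spread glottis], [constricted glottis], …) stay as in /ʒ/.
The resulting bundle matches /ð/ in the inventory; substituting it for /ʒ/ gives [aðθe].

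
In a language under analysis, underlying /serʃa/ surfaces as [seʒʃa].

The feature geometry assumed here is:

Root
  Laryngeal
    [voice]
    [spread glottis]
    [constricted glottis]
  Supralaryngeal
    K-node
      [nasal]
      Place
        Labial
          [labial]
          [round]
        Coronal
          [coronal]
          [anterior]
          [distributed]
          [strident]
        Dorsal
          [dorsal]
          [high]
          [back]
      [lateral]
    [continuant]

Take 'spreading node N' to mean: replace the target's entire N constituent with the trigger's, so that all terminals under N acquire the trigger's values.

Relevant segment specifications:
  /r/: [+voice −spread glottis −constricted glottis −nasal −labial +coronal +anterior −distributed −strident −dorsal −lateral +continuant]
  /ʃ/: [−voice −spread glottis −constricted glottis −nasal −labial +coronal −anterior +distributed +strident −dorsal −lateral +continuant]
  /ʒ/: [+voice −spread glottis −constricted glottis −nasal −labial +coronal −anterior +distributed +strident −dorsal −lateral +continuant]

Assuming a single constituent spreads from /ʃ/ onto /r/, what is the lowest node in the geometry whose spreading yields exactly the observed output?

Comparing /r/ with its surface form [ʒ], the features that change are [anterior], [distributed], [strident].
These terminals are all dominated by Coronal, and no proper subconstituent of Coronal covers them all; Coronal is their lowest common ancestor.
Delinking /r/'s Coronal and associating /ʃ/'s Coronal gives precisely the feature bundle of [ʒ].
[voice] stays as in /r/ although /ʃ/ differs there, so no node dominating it spread; among the remaining candidates Coronal is the lowest that derives the output.

Coronal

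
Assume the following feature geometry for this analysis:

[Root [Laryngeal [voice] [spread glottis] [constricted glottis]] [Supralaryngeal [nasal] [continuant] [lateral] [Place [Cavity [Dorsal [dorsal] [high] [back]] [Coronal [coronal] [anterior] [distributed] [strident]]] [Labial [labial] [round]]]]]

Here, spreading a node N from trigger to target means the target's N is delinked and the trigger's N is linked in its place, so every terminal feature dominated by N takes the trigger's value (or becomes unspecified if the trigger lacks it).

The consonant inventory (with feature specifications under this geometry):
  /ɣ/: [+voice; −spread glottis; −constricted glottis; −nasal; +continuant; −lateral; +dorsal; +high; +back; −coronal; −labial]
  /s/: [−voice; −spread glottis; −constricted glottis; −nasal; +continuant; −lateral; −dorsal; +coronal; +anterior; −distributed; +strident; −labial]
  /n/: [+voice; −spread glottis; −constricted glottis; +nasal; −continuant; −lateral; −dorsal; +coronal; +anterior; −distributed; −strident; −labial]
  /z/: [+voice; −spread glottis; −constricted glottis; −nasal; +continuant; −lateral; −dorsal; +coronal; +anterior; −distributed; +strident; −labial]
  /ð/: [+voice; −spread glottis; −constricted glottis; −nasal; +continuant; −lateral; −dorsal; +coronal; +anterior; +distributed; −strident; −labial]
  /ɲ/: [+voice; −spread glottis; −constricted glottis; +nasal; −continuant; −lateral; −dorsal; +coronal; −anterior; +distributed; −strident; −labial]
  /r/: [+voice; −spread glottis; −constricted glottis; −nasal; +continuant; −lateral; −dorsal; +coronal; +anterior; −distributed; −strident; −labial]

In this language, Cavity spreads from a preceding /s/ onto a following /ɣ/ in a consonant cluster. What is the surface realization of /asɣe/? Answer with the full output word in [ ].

The Cavity node dominates the terminals [dorsal], [high], [back], [coronal], [anterior], [distributed], [strident].
The target acquires /s/'s values for everything under Cavity — [−dorsal], [+coronal], [+anterior], [−distributed], [+strident] — while keeping its own [voice], [spread glottis], [constricted glottis], ….
The resulting bundle matches /z/ in the inventory; substituting it for /ɣ/ gives [asze].

[asze]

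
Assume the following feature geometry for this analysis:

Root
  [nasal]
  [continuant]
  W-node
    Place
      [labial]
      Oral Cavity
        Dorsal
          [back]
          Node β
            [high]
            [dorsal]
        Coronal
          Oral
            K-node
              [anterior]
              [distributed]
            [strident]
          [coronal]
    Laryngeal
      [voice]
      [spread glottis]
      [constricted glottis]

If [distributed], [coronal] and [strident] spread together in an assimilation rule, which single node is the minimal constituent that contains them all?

[distributed] is immediately dominated by K-node.
[coronal] is immediately dominated by Coronal.
[strident] is immediately dominated by Oral.
The listed terminals split across distinct daughters of Coronal, so Coronal itself is the smallest node containing them all.

Coronal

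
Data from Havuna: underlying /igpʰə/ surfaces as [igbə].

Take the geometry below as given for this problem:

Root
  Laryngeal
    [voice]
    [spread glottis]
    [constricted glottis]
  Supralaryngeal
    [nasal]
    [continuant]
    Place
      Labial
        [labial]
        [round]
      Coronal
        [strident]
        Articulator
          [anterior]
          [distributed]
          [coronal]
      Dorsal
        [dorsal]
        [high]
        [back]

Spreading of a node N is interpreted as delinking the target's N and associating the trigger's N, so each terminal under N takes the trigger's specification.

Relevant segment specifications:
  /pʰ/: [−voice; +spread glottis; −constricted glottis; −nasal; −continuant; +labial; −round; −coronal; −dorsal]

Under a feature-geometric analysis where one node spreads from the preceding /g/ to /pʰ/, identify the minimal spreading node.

Laryngeal

The alternation /pʰ/ → [b] changes [voice], [spread glottis] and nothing else.
Tracing each changed feature up the tree, the paths first meet at Laryngeal; any lower node misses at least one of them.
If Laryngeal spreads, every terminal under it takes /g/'s value, producing [b] as observed.
Had Root spread, [labial], [dorsal] would have taken /g/'s values; they stay as in /pʰ/, confirming the spreading constituent is exactly Laryngeal.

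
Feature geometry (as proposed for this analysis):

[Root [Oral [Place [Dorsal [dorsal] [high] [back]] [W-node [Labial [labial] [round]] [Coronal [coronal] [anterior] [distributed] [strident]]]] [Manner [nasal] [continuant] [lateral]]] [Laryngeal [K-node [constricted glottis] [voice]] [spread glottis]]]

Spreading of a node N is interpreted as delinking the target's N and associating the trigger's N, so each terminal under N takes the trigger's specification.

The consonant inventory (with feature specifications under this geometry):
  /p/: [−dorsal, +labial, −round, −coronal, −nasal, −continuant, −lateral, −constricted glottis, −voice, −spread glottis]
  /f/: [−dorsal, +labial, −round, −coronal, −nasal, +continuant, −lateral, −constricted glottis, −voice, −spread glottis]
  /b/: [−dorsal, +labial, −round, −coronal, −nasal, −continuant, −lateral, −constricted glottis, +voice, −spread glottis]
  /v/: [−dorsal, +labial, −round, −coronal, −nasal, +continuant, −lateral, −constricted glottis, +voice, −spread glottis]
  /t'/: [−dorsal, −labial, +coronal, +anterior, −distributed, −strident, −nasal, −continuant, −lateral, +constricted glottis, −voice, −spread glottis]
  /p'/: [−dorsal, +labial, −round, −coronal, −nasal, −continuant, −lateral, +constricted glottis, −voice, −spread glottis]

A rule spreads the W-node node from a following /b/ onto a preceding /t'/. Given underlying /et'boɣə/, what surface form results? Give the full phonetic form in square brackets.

The W-node node dominates the terminals [labial], [round], [coronal], [anterior], [distributed], [strident].
Spreading W-node from /b/ onto /t'/ replaces those values with /b/'s: [+labial], [−round], [−coronal]. Features outside W-node ([dorsal], [nasal], [continuant], …) stay as in /t'/.
Among the inventory, only /p'/ has exactly this specification, giving the surface form [ep'boɣə].

[ep'boɣə]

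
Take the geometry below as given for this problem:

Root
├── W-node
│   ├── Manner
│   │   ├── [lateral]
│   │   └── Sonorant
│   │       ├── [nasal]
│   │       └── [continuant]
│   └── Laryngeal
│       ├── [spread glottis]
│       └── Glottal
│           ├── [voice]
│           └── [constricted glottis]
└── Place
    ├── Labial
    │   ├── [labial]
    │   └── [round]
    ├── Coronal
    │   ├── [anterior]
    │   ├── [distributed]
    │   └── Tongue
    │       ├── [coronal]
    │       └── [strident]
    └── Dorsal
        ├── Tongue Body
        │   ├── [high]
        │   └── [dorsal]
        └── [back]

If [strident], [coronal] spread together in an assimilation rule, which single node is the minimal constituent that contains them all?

[strident] lies under Tongue (below Place).
[coronal]: Root / Place / Coronal / Tongue / [coronal].
Tongue is the lowest common ancestor — every listed feature sits under it, and no single subconstituent of Tongue covers them all.

Tongue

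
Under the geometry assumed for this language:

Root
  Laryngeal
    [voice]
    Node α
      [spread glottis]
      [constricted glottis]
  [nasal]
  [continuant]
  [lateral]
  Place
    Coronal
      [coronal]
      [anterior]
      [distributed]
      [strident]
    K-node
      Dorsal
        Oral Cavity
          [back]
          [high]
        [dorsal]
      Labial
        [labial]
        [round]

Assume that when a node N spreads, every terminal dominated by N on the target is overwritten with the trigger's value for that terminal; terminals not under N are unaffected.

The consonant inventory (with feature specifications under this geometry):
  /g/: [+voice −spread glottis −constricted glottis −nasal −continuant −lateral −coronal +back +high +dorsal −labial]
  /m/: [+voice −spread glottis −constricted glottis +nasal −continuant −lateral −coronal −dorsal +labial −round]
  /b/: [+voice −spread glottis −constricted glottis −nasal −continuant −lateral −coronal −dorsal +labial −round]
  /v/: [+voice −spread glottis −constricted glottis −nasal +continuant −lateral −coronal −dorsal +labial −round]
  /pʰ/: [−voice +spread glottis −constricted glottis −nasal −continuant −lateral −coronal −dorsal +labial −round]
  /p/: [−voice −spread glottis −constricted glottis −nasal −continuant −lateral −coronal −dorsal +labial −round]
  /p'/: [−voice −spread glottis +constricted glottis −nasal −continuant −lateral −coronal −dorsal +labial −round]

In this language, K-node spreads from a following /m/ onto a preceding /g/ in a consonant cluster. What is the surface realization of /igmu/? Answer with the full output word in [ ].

Terminals under K-node in this geometry: [back], [high], [dorsal], [labial], [round].
The target acquires /m/'s values for everything under K-node — [−dorsal], [+labial], [−round] — while keeping its own [voice], [spread glottis], [constricted glottis], ….
The resulting bundle matches /b/ in the inventory; substituting it for /g/ gives [ibmu].

[ibmu]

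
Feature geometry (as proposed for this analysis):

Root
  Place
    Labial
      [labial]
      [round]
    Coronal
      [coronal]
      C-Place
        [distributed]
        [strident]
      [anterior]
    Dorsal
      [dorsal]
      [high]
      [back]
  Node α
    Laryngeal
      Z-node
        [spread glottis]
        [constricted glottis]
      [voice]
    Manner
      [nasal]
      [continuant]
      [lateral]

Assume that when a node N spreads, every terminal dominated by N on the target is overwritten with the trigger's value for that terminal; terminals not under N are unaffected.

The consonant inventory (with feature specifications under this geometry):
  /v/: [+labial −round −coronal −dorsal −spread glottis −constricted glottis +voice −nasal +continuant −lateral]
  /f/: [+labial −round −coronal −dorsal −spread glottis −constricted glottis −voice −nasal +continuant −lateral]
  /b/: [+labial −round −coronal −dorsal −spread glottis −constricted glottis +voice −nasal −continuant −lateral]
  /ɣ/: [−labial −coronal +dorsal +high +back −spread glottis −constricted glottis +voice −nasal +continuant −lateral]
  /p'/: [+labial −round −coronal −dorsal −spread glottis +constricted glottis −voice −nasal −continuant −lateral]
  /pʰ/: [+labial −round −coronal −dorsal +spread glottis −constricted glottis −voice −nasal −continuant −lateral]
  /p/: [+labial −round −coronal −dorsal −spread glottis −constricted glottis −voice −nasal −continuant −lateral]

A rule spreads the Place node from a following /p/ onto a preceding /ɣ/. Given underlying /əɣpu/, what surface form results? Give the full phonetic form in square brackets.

Terminals under Place in this geometry: [labial], [round], [coronal], [distributed], [strident], [anterior], [dorsal], [high], [back].
After delinking /ɣ/'s Place and linking /p/'s, the affected terminals become [+labial], [−round], [−coronal], [−dorsal]; [spread glottis], [constricted glottis], [voice], … (outside Place) are retained from /ɣ/.
The resulting bundle matches /v/ in the inventory; substituting it for /ɣ/ gives [əvpu].

[əvpu]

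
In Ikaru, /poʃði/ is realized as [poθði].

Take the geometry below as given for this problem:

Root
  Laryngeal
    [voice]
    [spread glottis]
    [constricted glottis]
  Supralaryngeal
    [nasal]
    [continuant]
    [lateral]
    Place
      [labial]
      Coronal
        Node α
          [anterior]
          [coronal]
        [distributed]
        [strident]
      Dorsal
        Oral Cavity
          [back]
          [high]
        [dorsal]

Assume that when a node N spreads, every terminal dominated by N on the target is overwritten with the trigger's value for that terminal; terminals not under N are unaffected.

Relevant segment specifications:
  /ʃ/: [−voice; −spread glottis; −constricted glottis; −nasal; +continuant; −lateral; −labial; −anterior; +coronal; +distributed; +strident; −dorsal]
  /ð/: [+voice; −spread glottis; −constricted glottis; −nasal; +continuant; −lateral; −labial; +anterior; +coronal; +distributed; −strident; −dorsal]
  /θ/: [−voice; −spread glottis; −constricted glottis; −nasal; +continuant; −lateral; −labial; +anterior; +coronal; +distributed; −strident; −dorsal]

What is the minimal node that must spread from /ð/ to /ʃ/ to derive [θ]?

Coronal

Comparing /ʃ/ with its surface form [θ], the features that change are [anterior], [strident].
These terminals are all dominated by Coronal, and no proper subconstituent of Coronal covers them all; Coronal is their lowest common ancestor.
If Coronal spreads, every terminal under it takes /ð/'s value, producing [θ] as observed.
[voice], a feature on which the two segments disagree outside Coronal, is unchanged — nothing dominating it spread, and Coronal is the minimal sufficient constituent.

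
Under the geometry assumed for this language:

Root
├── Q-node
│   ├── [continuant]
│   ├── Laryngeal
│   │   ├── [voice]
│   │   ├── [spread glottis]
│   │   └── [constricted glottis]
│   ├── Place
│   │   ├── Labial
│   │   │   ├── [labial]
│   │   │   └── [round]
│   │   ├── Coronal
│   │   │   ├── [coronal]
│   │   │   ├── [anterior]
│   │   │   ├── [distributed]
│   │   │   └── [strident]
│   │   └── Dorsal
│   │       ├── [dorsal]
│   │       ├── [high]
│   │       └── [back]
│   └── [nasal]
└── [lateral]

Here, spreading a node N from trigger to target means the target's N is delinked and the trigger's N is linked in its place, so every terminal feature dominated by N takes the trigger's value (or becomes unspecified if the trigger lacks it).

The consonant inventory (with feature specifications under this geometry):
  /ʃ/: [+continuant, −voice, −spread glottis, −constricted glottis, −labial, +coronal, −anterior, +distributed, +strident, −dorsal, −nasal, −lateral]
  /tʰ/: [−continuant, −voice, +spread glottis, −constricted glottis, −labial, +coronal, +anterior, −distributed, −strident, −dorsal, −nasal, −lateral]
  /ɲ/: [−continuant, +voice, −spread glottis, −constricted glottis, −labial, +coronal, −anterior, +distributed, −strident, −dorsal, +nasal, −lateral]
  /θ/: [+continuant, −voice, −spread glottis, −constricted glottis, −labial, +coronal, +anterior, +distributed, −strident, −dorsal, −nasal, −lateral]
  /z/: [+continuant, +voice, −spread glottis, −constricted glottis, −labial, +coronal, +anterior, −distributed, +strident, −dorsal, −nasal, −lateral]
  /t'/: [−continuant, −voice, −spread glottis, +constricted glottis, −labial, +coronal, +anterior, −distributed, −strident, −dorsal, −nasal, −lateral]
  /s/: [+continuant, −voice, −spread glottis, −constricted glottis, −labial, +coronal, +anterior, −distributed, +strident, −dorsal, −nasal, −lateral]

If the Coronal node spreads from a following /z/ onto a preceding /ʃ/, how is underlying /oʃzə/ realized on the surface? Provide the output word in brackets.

[oszə]

Coronal immediately or transitively dominates [coronal], [anterior], [distributed], [strident].
After delinking /ʃ/'s Coronal and linking /z/'s, the affected terminals become [+coronal], [+anterior], [−distributed], [+strident]; [continuant], [voice], [spread glottis], … (outside Coronal) are retained from /ʃ/.
The resulting bundle matches /s/ in the inventory; substituting it for /ʃ/ gives [oszə].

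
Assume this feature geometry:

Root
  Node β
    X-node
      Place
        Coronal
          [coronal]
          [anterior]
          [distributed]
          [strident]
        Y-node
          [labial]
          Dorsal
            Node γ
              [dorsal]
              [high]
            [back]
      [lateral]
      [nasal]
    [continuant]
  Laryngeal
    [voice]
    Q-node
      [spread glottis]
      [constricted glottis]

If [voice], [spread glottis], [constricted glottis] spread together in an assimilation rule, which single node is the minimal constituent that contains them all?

Laryngeal

[voice] is immediately dominated by Laryngeal.
[spread glottis] is immediately dominated by Q-node.
[constricted glottis] is immediately dominated by Q-node.
The lowest node appearing on every path is Laryngeal; each proper daughter of Laryngeal fails to dominate at least one of the listed features.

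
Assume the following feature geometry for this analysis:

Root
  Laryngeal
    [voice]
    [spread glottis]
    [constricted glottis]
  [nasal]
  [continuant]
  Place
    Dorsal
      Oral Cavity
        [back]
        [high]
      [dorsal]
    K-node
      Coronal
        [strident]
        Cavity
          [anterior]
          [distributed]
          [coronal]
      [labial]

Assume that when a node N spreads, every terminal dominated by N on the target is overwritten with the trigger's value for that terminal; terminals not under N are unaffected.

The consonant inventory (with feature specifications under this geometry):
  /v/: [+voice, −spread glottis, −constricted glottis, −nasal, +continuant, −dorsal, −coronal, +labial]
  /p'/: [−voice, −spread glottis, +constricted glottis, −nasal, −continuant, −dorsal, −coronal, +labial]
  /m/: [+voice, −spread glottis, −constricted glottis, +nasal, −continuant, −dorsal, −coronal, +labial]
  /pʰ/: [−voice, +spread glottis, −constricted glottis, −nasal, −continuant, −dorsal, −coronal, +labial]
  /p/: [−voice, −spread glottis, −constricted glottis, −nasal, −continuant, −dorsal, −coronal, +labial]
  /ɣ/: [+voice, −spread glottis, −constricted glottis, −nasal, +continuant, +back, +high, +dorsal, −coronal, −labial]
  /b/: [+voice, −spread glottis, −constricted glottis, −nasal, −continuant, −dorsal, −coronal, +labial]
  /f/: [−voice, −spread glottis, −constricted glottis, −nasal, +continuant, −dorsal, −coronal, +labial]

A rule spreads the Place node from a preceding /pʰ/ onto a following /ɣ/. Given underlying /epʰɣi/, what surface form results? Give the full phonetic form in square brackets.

Terminals under Place in this geometry: [back], [high], [dorsal], [strident], [anterior], [distributed], [coronal], [labial].
After delinking /ɣ/'s Place and linking /pʰ/'s, the affected terminals become [−dorsal], [−coronal], [+labial]; [voice], [spread glottis], [constricted glottis], … (outside Place) are retained from /ɣ/.
Among the inventory, only /v/ has exactly this specification, giving the surface form [epʰvi].

[epʰvi]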